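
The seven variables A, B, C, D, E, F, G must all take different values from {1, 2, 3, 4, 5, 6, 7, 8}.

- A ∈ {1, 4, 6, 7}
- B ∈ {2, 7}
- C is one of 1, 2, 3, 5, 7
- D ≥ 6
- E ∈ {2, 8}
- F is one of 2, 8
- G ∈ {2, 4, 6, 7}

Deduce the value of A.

1

E and F between them cover only {2, 8} — a naked pair. Remove those values from B, C, D, G.
B's domain is down to {7}, so B = 7. So A, C, D, G can't be 7.
D must be 6 (only option left). Remove 6 from A, G.
That leaves G = 4. Eliminate 4 elsewhere: A.
So A = 1.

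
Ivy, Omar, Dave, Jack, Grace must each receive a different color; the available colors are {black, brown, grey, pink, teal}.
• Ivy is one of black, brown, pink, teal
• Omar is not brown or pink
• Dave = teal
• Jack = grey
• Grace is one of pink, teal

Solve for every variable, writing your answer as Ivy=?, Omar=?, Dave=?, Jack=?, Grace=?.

Dave has just one choice, so Dave = teal. Strike teal from Ivy, Omar, Grace.
That leaves Jack = grey. Eliminate grey elsewhere: Omar.
That leaves Grace = pink. Remove pink from Ivy.
Omar must be black (only option left). Strike black from Ivy.
Ivy has just one choice, so Ivy = brown.

Ivy=brown, Omar=black, Dave=teal, Jack=grey, Grace=pink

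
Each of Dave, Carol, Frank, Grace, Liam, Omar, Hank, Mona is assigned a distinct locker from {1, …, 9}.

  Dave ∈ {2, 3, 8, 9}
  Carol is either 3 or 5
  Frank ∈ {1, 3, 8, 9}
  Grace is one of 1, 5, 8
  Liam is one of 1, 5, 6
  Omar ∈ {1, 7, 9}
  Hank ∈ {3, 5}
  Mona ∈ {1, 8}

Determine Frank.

Among the 8 variables, 2 fits only Dave (and all 8 values in {1, 2, 3, 5, 6, 7, 8, 9} must be used), so Dave = 2.
Among the 7 still-open variables, 6 fits only Liam (and all 7 values in {1, 3, 5, 6, 7, 8, 9} must be used), so Liam = 6.
The 6 still-open variables draw from only 6 values {1, 3, 5, 7, 8, 9}, so each is used; only Omar can be 7, hence Omar = 7.
Among the 5 still-open variables, 9 fits only Frank (and all 5 values in {1, 3, 5, 8, 9} must be used), so Frank = 9.

9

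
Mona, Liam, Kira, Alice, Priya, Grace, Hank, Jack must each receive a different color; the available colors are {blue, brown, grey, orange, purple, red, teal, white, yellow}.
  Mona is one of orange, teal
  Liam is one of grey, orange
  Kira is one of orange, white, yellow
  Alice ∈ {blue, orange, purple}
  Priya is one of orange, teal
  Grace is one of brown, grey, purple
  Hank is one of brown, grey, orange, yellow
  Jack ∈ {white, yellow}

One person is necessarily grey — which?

Liam

Among the 8 variables, blue fits only Alice (and all 8 values in {blue, brown, grey, orange, purple, teal, white, yellow} must be used), so Alice = blue.
Among the 7 still-open variables, purple fits only Grace (and all 7 values in {brown, grey, orange, purple, teal, white, yellow} must be used), so Grace = purple.
The 6 still-open variables draw from only 6 values {brown, grey, orange, teal, white, yellow}, so each is used; only Hank can be brown, hence Hank = brown.
The 5 still-open variables draw from only 5 values {grey, orange, teal, white, yellow}, so each is used; only Liam can be grey, hence Liam = grey.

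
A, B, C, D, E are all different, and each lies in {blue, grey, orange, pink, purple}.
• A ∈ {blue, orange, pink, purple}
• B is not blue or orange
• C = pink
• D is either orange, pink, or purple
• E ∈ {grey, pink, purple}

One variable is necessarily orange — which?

D

C has just one choice, so C = pink. Strike pink from A, B, D, E.
The 4 still-open variables draw from only 4 values {blue, grey, orange, purple}, so each is used; only A can be blue, hence A = blue.
The 3 still-open variables draw from only 3 values {grey, orange, purple}, so each is used; only D can be orange, hence D = orange.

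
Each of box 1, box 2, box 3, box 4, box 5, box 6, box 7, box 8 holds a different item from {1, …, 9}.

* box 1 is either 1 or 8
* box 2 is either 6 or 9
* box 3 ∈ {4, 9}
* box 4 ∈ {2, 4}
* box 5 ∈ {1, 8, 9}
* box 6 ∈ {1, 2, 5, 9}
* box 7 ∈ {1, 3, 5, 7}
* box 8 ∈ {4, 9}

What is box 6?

box 3 and box 8 share exactly the 2 values {4, 9}; by pigeonhole those values go to them, so strike 4, 9 from box 2, box 4, box 5, box 6.
box 2 has just one choice, so box 2 = 6.
box 4 must be 2 (only option left). So box 6 can't be 2.
box 1 and box 5 between them cover only {1, 8} — a naked pair. Remove those values from box 6, box 7.
So box 6 = 5.

5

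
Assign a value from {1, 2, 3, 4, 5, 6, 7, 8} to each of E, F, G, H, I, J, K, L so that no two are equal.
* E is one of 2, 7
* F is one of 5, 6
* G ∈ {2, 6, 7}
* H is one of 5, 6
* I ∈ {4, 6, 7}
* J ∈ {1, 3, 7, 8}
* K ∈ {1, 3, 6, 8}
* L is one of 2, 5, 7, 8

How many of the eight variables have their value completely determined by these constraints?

2

Among the 8 variables, 4 fits only I (and all 8 values in {1, 2, 3, 4, 5, 6, 7, 8} must be used), so I = 4.
The 2 variables F and H are confined to {5, 6}, which locks those values in; drop them from G, K, L.
E and G share exactly the 2 values {2, 7}; by pigeonhole those values go to them, so strike 2, 7 from J, L.
That leaves L = 8. Remove 8 from J, K.
Determined: I=4, L=8. The other variables each still have more than one consistent value. That makes 2.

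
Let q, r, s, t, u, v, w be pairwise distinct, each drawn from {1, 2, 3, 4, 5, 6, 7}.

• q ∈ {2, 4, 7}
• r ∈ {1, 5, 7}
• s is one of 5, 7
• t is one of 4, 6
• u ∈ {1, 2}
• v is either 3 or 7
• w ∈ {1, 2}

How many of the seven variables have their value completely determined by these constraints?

The 7 variables together cover exactly {1, 2, 3, 4, 5, 6, 7} — 7 values for 7 variables — and 3 appears only in v's list, so v = 3.
The 6 still-open variables together cover exactly {1, 2, 4, 5, 6, 7} — 6 values for 6 variables — and 6 appears only in t's list, so t = 6.
The 5 still-open variables together cover exactly {1, 2, 4, 5, 7} — 5 values for 5 variables — and 4 appears only in q's list, so q = 4.
u and w share exactly the 2 values {1, 2}; by pigeonhole those values go to them, so strike 1, 2 from r.
Determined: q=4, t=6, v=3. The other variables each still have more than one consistent value. That makes 3.

3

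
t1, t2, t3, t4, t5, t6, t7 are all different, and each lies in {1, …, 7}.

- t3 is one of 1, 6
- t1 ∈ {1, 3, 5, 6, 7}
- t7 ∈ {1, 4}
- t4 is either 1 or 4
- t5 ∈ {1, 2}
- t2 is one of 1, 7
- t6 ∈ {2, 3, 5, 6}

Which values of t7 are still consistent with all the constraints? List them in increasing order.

1, 4

t4 and t7 between them cover only {1, 4} — a naked pair. Remove those values from t1, t2, t3, t5.
t2 must be 7 (only option left). Strike 7 from t1.
t3 has just one choice, so t3 = 6. So t1, t6 can't be 6.
That leaves t5 = 2. Strike 2 from t6.
No further eliminations apply; t7 can still be any of 1, 4.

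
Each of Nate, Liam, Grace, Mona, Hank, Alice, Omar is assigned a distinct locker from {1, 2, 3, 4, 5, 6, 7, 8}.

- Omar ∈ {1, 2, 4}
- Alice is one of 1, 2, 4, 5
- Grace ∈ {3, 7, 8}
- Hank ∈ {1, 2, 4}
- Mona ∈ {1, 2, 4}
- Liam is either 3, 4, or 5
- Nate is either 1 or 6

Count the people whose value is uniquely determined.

Mona, Hank, Omar between them cover only {1, 2, 4} — a naked triple. Remove those values from Nate, Liam, Alice.
That leaves Nate = 6.
Alice has just one choice, so Alice = 5. Eliminate 5 elsewhere: Liam.
Liam's domain is down to {3}, so Liam = 3. Strike 3 from Grace.
Determined: Nate=6, Liam=3, Alice=5. The other people each still have more than one consistent value. That makes 3.

3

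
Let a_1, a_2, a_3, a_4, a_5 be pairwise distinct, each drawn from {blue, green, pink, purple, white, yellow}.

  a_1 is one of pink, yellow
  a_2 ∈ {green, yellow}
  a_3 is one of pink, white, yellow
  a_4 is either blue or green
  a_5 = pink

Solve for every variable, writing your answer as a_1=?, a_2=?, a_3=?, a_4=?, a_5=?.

a_5 has just one choice, so a_5 = pink. Strike pink from a_1, a_3.
a_1 has just one choice, so a_1 = yellow. Strike yellow from a_2, a_3.
a_2's domain is down to {green}, so a_2 = green. Strike green from a_4.
a_3 must be white (only option left).
That leaves a_4 = blue.

a_1=yellow, a_2=green, a_3=white, a_4=blue, a_5=pink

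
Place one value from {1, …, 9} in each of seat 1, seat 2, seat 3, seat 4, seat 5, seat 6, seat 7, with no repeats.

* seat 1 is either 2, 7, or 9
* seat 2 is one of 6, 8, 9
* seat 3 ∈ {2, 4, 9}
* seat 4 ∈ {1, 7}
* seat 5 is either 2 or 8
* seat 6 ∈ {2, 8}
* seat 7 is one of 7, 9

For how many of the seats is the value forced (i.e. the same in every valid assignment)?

The 7 variables together cover exactly {1, 2, 4, 6, 7, 8, 9} — 7 values for 7 variables — and 1 appears only in seat 4's list, so seat 4 = 1.
The 6 still-open variables together cover exactly {2, 4, 6, 7, 8, 9} — 6 values for 6 variables — and 4 appears only in seat 3's list, so seat 3 = 4.
The 5 still-open variables draw from only 5 values {2, 6, 7, 8, 9}, so each is used; only seat 2 can be 6, hence seat 2 = 6.
The 2 variables seat 5 and seat 6 are confined to {2, 8}, which locks those values in; drop them from seat 1.
Determined: seat 2=6, seat 3=4, seat 4=1. The other seats each still have more than one consistent value. That makes 3.

3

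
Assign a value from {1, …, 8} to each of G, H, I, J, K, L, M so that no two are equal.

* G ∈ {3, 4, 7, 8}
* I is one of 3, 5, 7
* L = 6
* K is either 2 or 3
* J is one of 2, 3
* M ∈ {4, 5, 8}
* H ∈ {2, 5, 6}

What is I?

L has just one choice, so L = 6. Eliminate 6 elsewhere: H.
The 2 variables J and K are confined to {2, 3}, which locks those values in; drop them from G, H, I.
H's domain is down to {5}, so H = 5. Remove 5 from I, M.
So I = 7.

7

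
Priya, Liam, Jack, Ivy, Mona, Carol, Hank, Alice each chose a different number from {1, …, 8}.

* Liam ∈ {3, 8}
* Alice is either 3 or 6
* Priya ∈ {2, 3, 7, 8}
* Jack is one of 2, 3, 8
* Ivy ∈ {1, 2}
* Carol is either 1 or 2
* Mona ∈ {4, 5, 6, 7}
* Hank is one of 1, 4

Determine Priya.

7

The 8 variables together cover exactly {1, 2, 3, 4, 5, 6, 7, 8} — 8 values for 8 variables — and 5 appears only in Mona's list, so Mona = 5.
The 7 still-open variables together cover exactly {1, 2, 3, 4, 6, 7, 8} — 7 values for 7 variables — and 4 appears only in Hank's list, so Hank = 4.
Among the 6 still-open variables, 6 fits only Alice (and all 6 values in {1, 2, 3, 6, 7, 8} must be used), so Alice = 6.
The 5 still-open variables together cover exactly {1, 2, 3, 7, 8} — 5 values for 5 variables — and 7 appears only in Priya's list, so Priya = 7.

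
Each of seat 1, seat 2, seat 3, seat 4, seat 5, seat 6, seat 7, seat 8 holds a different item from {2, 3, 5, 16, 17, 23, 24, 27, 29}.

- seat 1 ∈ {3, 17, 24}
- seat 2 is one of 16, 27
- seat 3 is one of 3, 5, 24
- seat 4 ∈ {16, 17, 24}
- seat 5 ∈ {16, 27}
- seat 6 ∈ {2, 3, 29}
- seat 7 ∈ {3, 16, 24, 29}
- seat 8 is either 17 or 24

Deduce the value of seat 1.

The 8 variables together cover exactly {2, 3, 5, 16, 17, 24, 27, 29} — 8 values for 8 variables — and 2 appears only in seat 6's list, so seat 6 = 2.
The 7 still-open variables draw from only 7 values {3, 5, 16, 17, 24, 27, 29}, so each is used; only seat 3 can be 5, hence seat 3 = 5.
The 6 still-open variables together cover exactly {3, 16, 17, 24, 27, 29} — 6 values for 6 variables — and 29 appears only in seat 7's list, so seat 7 = 29.
The 5 still-open variables together cover exactly {3, 16, 17, 24, 27} — 5 values for 5 variables — and 3 appears only in seat 1's list, so seat 1 = 3.

3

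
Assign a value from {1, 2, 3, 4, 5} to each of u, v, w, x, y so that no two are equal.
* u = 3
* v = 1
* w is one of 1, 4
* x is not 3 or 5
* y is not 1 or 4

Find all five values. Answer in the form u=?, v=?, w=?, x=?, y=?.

u has just one choice, so u = 3. So y can't be 3.
That leaves v = 1. So w, x can't be 1.
w has just one choice, so w = 4. Eliminate 4 elsewhere: x.
That leaves x = 2. Eliminate 2 elsewhere: y.
y must be 5 (only option left).

u=3, v=1, w=4, x=2, y=5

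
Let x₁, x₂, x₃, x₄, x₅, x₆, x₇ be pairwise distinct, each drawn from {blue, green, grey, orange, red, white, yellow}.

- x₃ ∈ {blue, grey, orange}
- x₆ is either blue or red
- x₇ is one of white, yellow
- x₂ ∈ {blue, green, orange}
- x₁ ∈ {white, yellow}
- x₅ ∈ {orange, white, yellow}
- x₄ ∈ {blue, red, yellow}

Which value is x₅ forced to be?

orange

The 7 variables together cover exactly {blue, green, grey, orange, red, white, yellow} — 7 values for 7 variables — and green appears only in x₂'s list, so x₂ = green.
The 6 still-open variables draw from only 6 values {blue, grey, orange, red, white, yellow}, so each is used; only x₃ can be grey, hence x₃ = grey.
The 5 still-open variables draw from only 5 values {blue, orange, red, white, yellow}, so each is used; only x₅ can be orange, hence x₅ = orange.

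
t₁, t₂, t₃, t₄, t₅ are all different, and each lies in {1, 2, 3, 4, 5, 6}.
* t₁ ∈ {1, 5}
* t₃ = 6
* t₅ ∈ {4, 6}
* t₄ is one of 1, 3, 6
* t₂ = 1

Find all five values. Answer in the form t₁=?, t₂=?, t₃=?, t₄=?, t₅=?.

t₂ has just one choice, so t₂ = 1. Remove 1 from t₁, t₄.
t₃ must be 6 (only option left). Eliminate 6 elsewhere: t₄, t₅.
t₄ must be 3 (only option left).
t₅ must be 4 (only option left).
t₁ has just one choice, so t₁ = 5.

t₁=5, t₂=1, t₃=6, t₄=3, t₅=4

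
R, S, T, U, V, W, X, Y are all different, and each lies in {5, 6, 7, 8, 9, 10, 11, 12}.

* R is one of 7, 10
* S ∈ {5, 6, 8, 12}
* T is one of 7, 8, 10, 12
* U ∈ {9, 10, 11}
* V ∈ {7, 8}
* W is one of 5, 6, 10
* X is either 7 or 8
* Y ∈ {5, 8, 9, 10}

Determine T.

12

The 8 variables together cover exactly {5, 6, 7, 8, 9, 10, 11, 12} — 8 values for 8 variables — and 11 appears only in U's list, so U = 11.
The 7 still-open variables together cover exactly {5, 6, 7, 8, 9, 10, 12} — 7 values for 7 variables — and 9 appears only in Y's list, so Y = 9.
V and X between them cover only {7, 8} — a naked pair. Remove those values from R, S, T.
That leaves R = 10. Remove 10 from T, W.
So T = 12.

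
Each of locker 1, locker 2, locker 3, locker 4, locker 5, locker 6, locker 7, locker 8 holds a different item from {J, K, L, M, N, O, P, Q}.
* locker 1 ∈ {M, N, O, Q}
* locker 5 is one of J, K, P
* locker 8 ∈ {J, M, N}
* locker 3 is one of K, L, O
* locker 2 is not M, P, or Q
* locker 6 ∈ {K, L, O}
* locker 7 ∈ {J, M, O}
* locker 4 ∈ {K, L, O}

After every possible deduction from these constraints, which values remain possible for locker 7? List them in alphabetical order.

The 8 variables together cover exactly {J, K, L, M, N, O, P, Q} — 8 values for 8 variables — and P appears only in locker 5's list, so locker 5 = P.
Among the 7 still-open variables, Q fits only locker 1 (and all 7 values in {J, K, L, M, N, O, Q} must be used), so locker 1 = Q.
The 3 variables locker 3, locker 4, locker 6 are confined to {K, L, O}, which locks those values in; drop them from locker 2, locker 7.
No further eliminations apply; locker 7 can still be any of J, M.

J, M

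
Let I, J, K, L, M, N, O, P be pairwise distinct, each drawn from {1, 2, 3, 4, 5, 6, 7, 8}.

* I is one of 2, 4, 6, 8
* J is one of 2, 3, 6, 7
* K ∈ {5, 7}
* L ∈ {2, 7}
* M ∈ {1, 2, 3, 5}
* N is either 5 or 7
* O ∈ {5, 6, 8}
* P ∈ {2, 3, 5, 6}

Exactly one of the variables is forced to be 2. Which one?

The 8 variables together cover exactly {1, 2, 3, 4, 5, 6, 7, 8} — 8 values for 8 variables — and 1 appears only in M's list, so M = 1.
Among the 7 still-open variables, 4 fits only I (and all 7 values in {2, 3, 4, 5, 6, 7, 8} must be used), so I = 4.
The 6 still-open variables draw from only 6 values {2, 3, 5, 6, 7, 8}, so each is used; only O can be 8, hence O = 8.
K and N between them cover only {5, 7} — a naked pair. Remove those values from J, L, P.
So 2 goes to L.

L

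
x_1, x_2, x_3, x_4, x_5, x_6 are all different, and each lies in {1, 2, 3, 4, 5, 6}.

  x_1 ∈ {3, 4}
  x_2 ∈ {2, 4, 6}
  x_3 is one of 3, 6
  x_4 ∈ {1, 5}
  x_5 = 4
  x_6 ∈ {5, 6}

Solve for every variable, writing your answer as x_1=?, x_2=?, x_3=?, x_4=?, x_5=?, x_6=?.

x_5's domain is down to {4}, so x_5 = 4. Strike 4 from x_1, x_2.
That leaves x_1 = 3. Eliminate 3 elsewhere: x_3.
x_3's domain is down to {6}, so x_3 = 6. Strike 6 from x_2, x_6.
x_6 has just one choice, so x_6 = 5. Eliminate 5 elsewhere: x_4.
That leaves x_2 = 2.
x_4's domain is down to {1}, so x_4 = 1.

x_1=3, x_2=2, x_3=6, x_4=1, x_5=4, x_6=5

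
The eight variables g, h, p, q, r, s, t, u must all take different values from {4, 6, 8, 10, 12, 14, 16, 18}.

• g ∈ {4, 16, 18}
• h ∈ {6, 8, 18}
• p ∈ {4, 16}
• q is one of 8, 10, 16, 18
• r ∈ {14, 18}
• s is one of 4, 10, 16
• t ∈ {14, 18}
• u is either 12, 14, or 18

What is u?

Among the 8 variables, 6 fits only h (and all 8 values in {4, 6, 8, 10, 12, 14, 16, 18} must be used), so h = 6.
The 7 still-open variables draw from only 7 values {4, 8, 10, 12, 14, 16, 18}, so each is used; only q can be 8, hence q = 8.
Among the 6 still-open variables, 10 fits only s (and all 6 values in {4, 10, 12, 14, 16, 18} must be used), so s = 10.
The 5 still-open variables together cover exactly {4, 12, 14, 16, 18} — 5 values for 5 variables — and 12 appears only in u's list, so u = 12.

12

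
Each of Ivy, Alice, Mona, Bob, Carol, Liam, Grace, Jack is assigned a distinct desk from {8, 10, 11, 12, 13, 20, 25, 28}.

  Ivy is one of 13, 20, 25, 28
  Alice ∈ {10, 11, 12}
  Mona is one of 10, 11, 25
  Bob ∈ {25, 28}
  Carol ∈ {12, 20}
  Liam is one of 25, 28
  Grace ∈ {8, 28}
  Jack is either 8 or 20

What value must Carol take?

The 8 variables draw from only 8 values {8, 10, 11, 12, 13, 20, 25, 28}, so each is used; only Ivy can be 13, hence Ivy = 13.
Bob and Liam between them cover only {25, 28} — a naked pair. Remove those values from Mona, Grace.
That leaves Grace = 8. Remove 8 from Jack.
That leaves Jack = 20. Strike 20 from Carol.
So Carol = 12.

12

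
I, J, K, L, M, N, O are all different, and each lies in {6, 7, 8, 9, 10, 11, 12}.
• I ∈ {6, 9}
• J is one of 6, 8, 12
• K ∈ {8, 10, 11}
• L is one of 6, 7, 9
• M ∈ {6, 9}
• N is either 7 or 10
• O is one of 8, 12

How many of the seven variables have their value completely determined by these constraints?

The 7 variables draw from only 7 values {6, 7, 8, 9, 10, 11, 12}, so each is used; only K can be 11, hence K = 11.
The 6 still-open variables together cover exactly {6, 7, 8, 9, 10, 12} — 6 values for 6 variables — and 10 appears only in N's list, so N = 10.
The 5 still-open variables together cover exactly {6, 7, 8, 9, 12} — 5 values for 5 variables — and 7 appears only in L's list, so L = 7.
The 2 variables I and M are confined to {6, 9}, which locks those values in; drop them from J.
Determined: K=11, L=7, N=10. The other variables each still have more than one consistent value. That makes 3.

3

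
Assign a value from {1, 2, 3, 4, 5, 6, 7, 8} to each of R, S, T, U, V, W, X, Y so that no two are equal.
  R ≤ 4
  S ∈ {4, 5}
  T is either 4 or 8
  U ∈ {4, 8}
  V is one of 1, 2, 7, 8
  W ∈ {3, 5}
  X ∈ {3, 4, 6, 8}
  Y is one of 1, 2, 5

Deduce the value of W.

Among the 8 variables, 6 fits only X (and all 8 values in {1, 2, 3, 4, 5, 6, 7, 8} must be used), so X = 6.
Among the 7 still-open variables, 7 fits only V (and all 7 values in {1, 2, 3, 4, 5, 7, 8} must be used), so V = 7.
T and U between them cover only {4, 8} — a naked pair. Remove those values from R, S.
S's domain is down to {5}, so S = 5. Remove 5 from W, Y.
So W = 3.

3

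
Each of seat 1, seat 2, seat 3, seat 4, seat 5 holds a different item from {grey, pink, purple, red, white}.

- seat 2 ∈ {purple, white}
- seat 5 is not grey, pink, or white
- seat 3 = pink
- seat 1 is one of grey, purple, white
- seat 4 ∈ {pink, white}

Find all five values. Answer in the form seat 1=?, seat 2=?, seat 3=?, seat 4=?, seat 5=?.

seat 1=grey, seat 2=purple, seat 3=pink, seat 4=white, seat 5=red

seat 3 must be pink (only option left). Eliminate pink elsewhere: seat 4.
seat 4's domain is down to {white}, so seat 4 = white. Remove white from seat 1, seat 2.
seat 2's domain is down to {purple}, so seat 2 = purple. So seat 1, seat 5 can't be purple.
That leaves seat 5 = red.
seat 1 has just one choice, so seat 1 = grey.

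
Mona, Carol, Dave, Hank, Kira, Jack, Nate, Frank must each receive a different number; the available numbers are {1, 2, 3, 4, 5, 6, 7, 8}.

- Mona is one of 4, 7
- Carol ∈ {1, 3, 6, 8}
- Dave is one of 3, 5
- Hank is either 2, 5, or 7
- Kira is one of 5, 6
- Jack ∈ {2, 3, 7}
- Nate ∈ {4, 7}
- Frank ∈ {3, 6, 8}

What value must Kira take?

The 8 variables draw from only 8 values {1, 2, 3, 4, 5, 6, 7, 8}, so each is used; only Carol can be 1, hence Carol = 1.
The 7 still-open variables draw from only 7 values {2, 3, 4, 5, 6, 7, 8}, so each is used; only Frank can be 8, hence Frank = 8.
The 6 still-open variables draw from only 6 values {2, 3, 4, 5, 6, 7}, so each is used; only Kira can be 6, hence Kira = 6.

6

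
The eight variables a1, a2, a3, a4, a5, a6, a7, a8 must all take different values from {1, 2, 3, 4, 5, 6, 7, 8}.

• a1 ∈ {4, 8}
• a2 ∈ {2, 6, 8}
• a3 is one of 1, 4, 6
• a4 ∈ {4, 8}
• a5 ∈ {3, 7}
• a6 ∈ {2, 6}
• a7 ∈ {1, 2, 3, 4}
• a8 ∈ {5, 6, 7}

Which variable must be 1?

The 8 variables together cover exactly {1, 2, 3, 4, 5, 6, 7, 8} — 8 values for 8 variables — and 5 appears only in a8's list, so a8 = 5.
Among the 7 still-open variables, 7 fits only a5 (and all 7 values in {1, 2, 3, 4, 6, 7, 8} must be used), so a5 = 7.
Among the 6 still-open variables, 3 fits only a7 (and all 6 values in {1, 2, 3, 4, 6, 8} must be used), so a7 = 3.
The 5 still-open variables draw from only 5 values {1, 2, 4, 6, 8}, so each is used; only a3 can be 1, hence a3 = 1.

a3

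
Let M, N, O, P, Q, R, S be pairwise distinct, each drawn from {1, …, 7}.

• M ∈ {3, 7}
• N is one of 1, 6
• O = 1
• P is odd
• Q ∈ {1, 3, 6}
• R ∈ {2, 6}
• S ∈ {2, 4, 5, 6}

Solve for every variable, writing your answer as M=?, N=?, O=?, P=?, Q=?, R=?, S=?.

M=7, N=6, O=1, P=5, Q=3, R=2, S=4

O's domain is down to {1}, so O = 1. Eliminate 1 elsewhere: N, P, Q.
That leaves N = 6. Remove 6 from Q, R, S.
Q has just one choice, so Q = 3. Remove 3 from M, P.
R's domain is down to {2}, so R = 2. Remove 2 from S.
M must be 7 (only option left). Remove 7 from P.
That leaves P = 5. Remove 5 from S.
S's domain is down to {4}, so S = 4.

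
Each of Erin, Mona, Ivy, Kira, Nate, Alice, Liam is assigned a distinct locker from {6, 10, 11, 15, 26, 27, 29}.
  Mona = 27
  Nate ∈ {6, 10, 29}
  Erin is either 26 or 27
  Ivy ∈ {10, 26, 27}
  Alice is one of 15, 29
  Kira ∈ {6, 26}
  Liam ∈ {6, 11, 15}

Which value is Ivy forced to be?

Mona must be 27 (only option left). So Erin, Ivy can't be 27.
That leaves Erin = 26. So Ivy, Kira can't be 26.
So Ivy = 10.

10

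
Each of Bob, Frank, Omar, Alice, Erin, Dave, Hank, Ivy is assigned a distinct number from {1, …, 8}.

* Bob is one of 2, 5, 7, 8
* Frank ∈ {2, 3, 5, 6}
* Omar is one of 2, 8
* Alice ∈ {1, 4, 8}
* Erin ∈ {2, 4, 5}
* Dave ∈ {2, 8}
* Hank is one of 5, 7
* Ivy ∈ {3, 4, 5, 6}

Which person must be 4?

Erin

The 8 variables draw from only 8 values {1, 2, 3, 4, 5, 6, 7, 8}, so each is used; only Alice can be 1, hence Alice = 1.
The 2 variables Omar and Dave are confined to {2, 8}, which locks those values in; drop them from Bob, Frank, Erin.
The 2 variables Bob and Hank are confined to {5, 7}, which locks those values in; drop them from Frank, Erin, Ivy.
So 4 goes to Erin.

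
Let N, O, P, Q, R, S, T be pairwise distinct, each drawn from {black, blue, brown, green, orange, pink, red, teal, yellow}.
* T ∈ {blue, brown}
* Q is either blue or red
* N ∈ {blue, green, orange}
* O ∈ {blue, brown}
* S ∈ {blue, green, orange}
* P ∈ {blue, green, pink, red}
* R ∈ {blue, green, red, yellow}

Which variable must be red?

The 7 variables together cover exactly {blue, brown, green, orange, pink, red, yellow} — 7 values for 7 variables — and pink appears only in P's list, so P = pink.
The 6 still-open variables together cover exactly {blue, brown, green, orange, red, yellow} — 6 values for 6 variables — and yellow appears only in R's list, so R = yellow.
The 5 still-open variables draw from only 5 values {blue, brown, green, orange, red}, so each is used; only Q can be red, hence Q = red.

Q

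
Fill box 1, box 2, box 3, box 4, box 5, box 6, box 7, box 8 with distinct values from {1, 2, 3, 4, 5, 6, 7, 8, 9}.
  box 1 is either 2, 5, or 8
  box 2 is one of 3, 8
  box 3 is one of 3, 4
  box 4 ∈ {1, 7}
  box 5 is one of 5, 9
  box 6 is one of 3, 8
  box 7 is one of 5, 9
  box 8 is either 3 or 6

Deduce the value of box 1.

2

box 2 and box 6 between them cover only {3, 8} — a naked pair. Remove those values from box 1, box 3, box 8.
That leaves box 3 = 4.
box 8's domain is down to {6}, so box 8 = 6.
box 5 and box 7 between them cover only {5, 9} — a naked pair. Remove those values from box 1.
So box 1 = 2.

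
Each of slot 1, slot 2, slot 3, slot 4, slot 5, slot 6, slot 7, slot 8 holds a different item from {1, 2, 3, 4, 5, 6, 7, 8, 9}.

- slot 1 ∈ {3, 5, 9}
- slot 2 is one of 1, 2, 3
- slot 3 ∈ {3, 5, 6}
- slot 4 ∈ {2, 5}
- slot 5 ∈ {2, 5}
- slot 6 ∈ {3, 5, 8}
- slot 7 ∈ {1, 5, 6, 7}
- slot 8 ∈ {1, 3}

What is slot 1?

Among the 8 variables, 7 fits only slot 7 (and all 8 values in {1, 2, 3, 5, 6, 7, 8, 9} must be used), so slot 7 = 7.
The 7 still-open variables draw from only 7 values {1, 2, 3, 5, 6, 8, 9}, so each is used; only slot 3 can be 6, hence slot 3 = 6.
The 6 still-open variables together cover exactly {1, 2, 3, 5, 8, 9} — 6 values for 6 variables — and 8 appears only in slot 6's list, so slot 6 = 8.
The 5 still-open variables draw from only 5 values {1, 2, 3, 5, 9}, so each is used; only slot 1 can be 9, hence slot 1 = 9.

9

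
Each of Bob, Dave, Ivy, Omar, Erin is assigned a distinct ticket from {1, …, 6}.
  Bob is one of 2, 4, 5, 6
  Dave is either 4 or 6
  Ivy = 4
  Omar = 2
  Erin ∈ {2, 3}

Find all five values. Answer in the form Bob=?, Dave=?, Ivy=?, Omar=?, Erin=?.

Bob=5, Dave=6, Ivy=4, Omar=2, Erin=3

Ivy must be 4 (only option left). Strike 4 from Bob, Dave.
Omar's domain is down to {2}, so Omar = 2. So Bob, Erin can't be 2.
Erin has just one choice, so Erin = 3.
Dave must be 6 (only option left). Eliminate 6 elsewhere: Bob.
That leaves Bob = 5.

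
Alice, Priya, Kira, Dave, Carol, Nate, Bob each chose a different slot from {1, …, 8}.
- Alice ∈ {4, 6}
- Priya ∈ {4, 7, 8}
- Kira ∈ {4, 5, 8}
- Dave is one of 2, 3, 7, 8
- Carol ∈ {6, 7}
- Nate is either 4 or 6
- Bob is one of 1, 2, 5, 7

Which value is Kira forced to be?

5

Alice and Nate share exactly the 2 values {4, 6}; by pigeonhole those values go to them, so strike 4, 6 from Priya, Kira, Carol.
Carol's domain is down to {7}, so Carol = 7. Eliminate 7 elsewhere: Priya, Dave, Bob.
Priya has just one choice, so Priya = 8. Strike 8 from Kira, Dave.
So Kira = 5.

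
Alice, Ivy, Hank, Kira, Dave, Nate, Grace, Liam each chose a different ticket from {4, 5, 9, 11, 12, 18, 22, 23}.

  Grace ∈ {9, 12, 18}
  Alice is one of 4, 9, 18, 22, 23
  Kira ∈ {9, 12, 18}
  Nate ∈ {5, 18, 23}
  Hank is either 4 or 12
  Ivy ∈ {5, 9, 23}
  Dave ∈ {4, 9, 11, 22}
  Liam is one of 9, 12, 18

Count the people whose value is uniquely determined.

Among the 8 variables, 11 fits only Dave (and all 8 values in {4, 5, 9, 11, 12, 18, 22, 23} must be used), so Dave = 11.
The 7 still-open variables together cover exactly {4, 5, 9, 12, 18, 22, 23} — 7 values for 7 variables — and 22 appears only in Alice's list, so Alice = 22.
The 6 still-open variables together cover exactly {4, 5, 9, 12, 18, 23} — 6 values for 6 variables — and 4 appears only in Hank's list, so Hank = 4.
Kira, Grace, Liam share exactly the 3 values {9, 12, 18}; by pigeonhole those values go to them, so strike 9, 12, 18 from Ivy, Nate.
Determined: Alice=22, Hank=4, Dave=11. The other people each still have more than one consistent value. That makes 3.

3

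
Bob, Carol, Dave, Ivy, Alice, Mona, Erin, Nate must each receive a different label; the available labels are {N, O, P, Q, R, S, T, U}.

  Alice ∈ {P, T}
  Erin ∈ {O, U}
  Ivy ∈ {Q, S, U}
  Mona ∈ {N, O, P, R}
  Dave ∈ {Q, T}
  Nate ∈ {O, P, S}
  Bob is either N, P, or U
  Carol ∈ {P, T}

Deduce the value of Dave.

The 8 variables draw from only 8 values {N, O, P, Q, R, S, T, U}, so each is used; only Mona can be R, hence Mona = R.
The 7 still-open variables together cover exactly {N, O, P, Q, S, T, U} — 7 values for 7 variables — and N appears only in Bob's list, so Bob = N.
Carol and Alice share exactly the 2 values {P, T}; by pigeonhole those values go to them, so strike P, T from Dave, Nate.
So Dave = Q.

Q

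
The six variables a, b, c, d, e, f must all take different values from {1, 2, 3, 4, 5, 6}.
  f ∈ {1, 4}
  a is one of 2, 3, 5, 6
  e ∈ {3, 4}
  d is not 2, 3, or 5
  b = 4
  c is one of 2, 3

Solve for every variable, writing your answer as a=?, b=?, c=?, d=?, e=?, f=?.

a=5, b=4, c=2, d=6, e=3, f=1

b's domain is down to {4}, so b = 4. So d, e, f can't be 4.
e has just one choice, so e = 3. Strike 3 from a, c.
That leaves f = 1. Eliminate 1 elsewhere: d.
c must be 2 (only option left). So a can't be 2.
d must be 6 (only option left). Strike 6 from a.
a must be 5 (only option left).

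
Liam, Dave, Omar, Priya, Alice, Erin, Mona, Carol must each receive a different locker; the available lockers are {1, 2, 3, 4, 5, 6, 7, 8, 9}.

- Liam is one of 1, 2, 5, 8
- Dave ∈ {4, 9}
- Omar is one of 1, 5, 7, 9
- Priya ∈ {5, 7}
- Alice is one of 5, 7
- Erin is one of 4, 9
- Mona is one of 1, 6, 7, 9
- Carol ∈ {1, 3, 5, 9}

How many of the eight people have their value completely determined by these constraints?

3

Dave and Erin share exactly the 2 values {4, 9}; by pigeonhole those values go to them, so strike 4, 9 from Omar, Mona, Carol.
Priya and Alice between them cover only {5, 7} — a naked pair. Remove those values from Liam, Omar, Mona, Carol.
Omar has just one choice, so Omar = 1. Eliminate 1 elsewhere: Liam, Mona, Carol.
Mona must be 6 (only option left).
Carol has just one choice, so Carol = 3.
Determined: Omar=1, Mona=6, Carol=3. The other people each still have more than one consistent value. That makes 3.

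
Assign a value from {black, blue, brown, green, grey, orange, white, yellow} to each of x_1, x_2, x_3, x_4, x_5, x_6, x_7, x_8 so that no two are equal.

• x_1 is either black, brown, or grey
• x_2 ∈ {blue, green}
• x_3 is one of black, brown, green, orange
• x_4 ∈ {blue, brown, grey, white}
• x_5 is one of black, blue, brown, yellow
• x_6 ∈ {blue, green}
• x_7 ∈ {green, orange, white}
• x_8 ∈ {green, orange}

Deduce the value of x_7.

white

Among the 8 variables, yellow fits only x_5 (and all 8 values in {black, blue, brown, green, grey, orange, white, yellow} must be used), so x_5 = yellow.
x_2 and x_6 between them cover only {blue, green} — a naked pair. Remove those values from x_3, x_4, x_7, x_8.
x_8 has just one choice, so x_8 = orange. Strike orange from x_3, x_7.
So x_7 = white.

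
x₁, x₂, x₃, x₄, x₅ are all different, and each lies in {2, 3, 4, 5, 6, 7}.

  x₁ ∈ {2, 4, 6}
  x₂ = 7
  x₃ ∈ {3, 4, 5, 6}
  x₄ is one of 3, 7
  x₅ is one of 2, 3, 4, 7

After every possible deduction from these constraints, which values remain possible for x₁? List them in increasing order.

2, 4, 6

x₂'s domain is down to {7}, so x₂ = 7. Strike 7 from x₄, x₅.
That leaves x₄ = 3. Remove 3 from x₃, x₅.
No further eliminations apply; x₁ can still be any of 2, 4, 6.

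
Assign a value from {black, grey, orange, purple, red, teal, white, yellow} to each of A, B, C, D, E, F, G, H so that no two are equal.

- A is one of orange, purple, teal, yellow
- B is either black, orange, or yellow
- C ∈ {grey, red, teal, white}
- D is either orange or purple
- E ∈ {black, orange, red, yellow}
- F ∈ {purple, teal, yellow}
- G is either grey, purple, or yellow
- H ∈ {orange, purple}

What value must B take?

Among the 8 variables, white fits only C (and all 8 values in {black, grey, orange, purple, red, teal, white, yellow} must be used), so C = white.
Among the 7 still-open variables, grey fits only G (and all 7 values in {black, grey, orange, purple, red, teal, yellow} must be used), so G = grey.
Among the 6 still-open variables, red fits only E (and all 6 values in {black, orange, purple, red, teal, yellow} must be used), so E = red.
Among the 5 still-open variables, black fits only B (and all 5 values in {black, orange, purple, teal, yellow} must be used), so B = black.

black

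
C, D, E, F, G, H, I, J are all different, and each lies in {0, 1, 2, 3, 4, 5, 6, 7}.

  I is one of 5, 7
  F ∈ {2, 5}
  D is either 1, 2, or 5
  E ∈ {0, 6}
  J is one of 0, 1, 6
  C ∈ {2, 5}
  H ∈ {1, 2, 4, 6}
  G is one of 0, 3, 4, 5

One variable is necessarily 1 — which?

The 8 variables draw from only 8 values {0, 1, 2, 3, 4, 5, 6, 7}, so each is used; only G can be 3, hence G = 3.
The 7 still-open variables together cover exactly {0, 1, 2, 4, 5, 6, 7} — 7 values for 7 variables — and 4 appears only in H's list, so H = 4.
The 6 still-open variables draw from only 6 values {0, 1, 2, 5, 6, 7}, so each is used; only I can be 7, hence I = 7.
C and F between them cover only {2, 5} — a naked pair. Remove those values from D.
So 1 goes to D.

D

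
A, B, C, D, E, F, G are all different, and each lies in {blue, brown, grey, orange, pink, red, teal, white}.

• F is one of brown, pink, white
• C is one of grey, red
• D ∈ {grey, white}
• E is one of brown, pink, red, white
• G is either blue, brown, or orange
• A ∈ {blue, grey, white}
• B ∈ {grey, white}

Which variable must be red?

C

The 7 variables together cover exactly {blue, brown, grey, orange, pink, red, white} — 7 values for 7 variables — and orange appears only in G's list, so G = orange.
Among the 6 still-open variables, blue fits only A (and all 6 values in {blue, brown, grey, pink, red, white} must be used), so A = blue.
B and D share exactly the 2 values {grey, white}; by pigeonhole those values go to them, so strike grey, white from C, E, F.
So red goes to C.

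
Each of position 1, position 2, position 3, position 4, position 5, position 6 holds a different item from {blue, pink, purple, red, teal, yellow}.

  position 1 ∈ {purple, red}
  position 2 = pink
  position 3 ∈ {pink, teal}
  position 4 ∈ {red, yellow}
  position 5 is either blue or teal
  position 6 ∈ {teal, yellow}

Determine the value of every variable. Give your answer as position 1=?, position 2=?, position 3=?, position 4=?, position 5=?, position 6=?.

position 2 must be pink (only option left). Eliminate pink elsewhere: position 3.
That leaves position 3 = teal. Eliminate teal elsewhere: position 5, position 6.
position 5's domain is down to {blue}, so position 5 = blue.
position 6 must be yellow (only option left). Strike yellow from position 4.
position 4 has just one choice, so position 4 = red. Remove red from position 1.
That leaves position 1 = purple.

position 1=purple, position 2=pink, position 3=teal, position 4=red, position 5=blue, position 6=yellow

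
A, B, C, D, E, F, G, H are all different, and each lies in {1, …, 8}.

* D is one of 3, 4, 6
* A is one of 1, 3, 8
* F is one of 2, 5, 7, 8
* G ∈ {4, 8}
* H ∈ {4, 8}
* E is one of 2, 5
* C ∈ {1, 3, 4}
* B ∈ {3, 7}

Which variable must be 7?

B

Among the 8 variables, 6 fits only D (and all 8 values in {1, 2, 3, 4, 5, 6, 7, 8} must be used), so D = 6.
G and H between them cover only {4, 8} — a naked pair. Remove those values from A, C, F.
A and C between them cover only {1, 3} — a naked pair. Remove those values from B.
So 7 goes to B.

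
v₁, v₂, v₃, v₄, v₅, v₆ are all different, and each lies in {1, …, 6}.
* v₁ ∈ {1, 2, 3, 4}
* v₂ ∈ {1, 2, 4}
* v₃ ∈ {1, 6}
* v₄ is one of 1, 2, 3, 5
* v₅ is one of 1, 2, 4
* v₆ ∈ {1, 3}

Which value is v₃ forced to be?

6

The 6 variables draw from only 6 values {1, 2, 3, 4, 5, 6}, so each is used; only v₄ can be 5, hence v₄ = 5.
The 5 still-open variables together cover exactly {1, 2, 3, 4, 6} — 5 values for 5 variables — and 6 appears only in v₃'s list, so v₃ = 6.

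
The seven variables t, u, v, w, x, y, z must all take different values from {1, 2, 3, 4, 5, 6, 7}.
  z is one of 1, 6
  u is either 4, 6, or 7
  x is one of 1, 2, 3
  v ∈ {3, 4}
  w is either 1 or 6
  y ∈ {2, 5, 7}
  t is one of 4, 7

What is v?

Among the 7 variables, 5 fits only y (and all 7 values in {1, 2, 3, 4, 5, 6, 7} must be used), so y = 5.
The 6 still-open variables together cover exactly {1, 2, 3, 4, 6, 7} — 6 values for 6 variables — and 2 appears only in x's list, so x = 2.
Among the 5 still-open variables, 3 fits only v (and all 5 values in {1, 3, 4, 6, 7} must be used), so v = 3.

3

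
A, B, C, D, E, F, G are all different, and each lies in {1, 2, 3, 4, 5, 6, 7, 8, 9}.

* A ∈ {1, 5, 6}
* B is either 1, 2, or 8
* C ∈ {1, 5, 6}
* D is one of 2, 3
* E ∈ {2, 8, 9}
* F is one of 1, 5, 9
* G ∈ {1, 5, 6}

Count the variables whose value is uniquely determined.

2

Among the 7 variables, 3 fits only D (and all 7 values in {1, 2, 3, 5, 6, 8, 9} must be used), so D = 3.
The 3 variables A, C, G are confined to {1, 5, 6}, which locks those values in; drop them from B, F.
F must be 9 (only option left). Remove 9 from E.
Determined: D=3, F=9. The other variables each still have more than one consistent value. That makes 2.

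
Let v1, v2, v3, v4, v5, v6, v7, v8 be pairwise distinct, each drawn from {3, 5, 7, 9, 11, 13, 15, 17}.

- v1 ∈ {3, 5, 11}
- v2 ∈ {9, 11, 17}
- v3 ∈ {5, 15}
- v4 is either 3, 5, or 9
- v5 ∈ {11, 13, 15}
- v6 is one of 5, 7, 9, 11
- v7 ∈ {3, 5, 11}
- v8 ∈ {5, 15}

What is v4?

The 8 variables together cover exactly {3, 5, 7, 9, 11, 13, 15, 17} — 8 values for 8 variables — and 7 appears only in v6's list, so v6 = 7.
The 7 still-open variables draw from only 7 values {3, 5, 9, 11, 13, 15, 17}, so each is used; only v5 can be 13, hence v5 = 13.
The 6 still-open variables together cover exactly {3, 5, 9, 11, 15, 17} — 6 values for 6 variables — and 17 appears only in v2's list, so v2 = 17.
Among the 5 still-open variables, 9 fits only v4 (and all 5 values in {3, 5, 9, 11, 15} must be used), so v4 = 9.

9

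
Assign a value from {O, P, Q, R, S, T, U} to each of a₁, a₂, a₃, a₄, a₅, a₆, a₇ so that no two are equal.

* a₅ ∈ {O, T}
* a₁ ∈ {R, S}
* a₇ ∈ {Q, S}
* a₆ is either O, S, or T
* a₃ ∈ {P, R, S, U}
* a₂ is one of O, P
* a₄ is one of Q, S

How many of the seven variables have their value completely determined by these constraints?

The 7 variables together cover exactly {O, P, Q, R, S, T, U} — 7 values for 7 variables — and U appears only in a₃'s list, so a₃ = U.
The 6 still-open variables together cover exactly {O, P, Q, R, S, T} — 6 values for 6 variables — and P appears only in a₂'s list, so a₂ = P.
Among the 5 still-open variables, R fits only a₁ (and all 5 values in {O, Q, R, S, T} must be used), so a₁ = R.
The 2 variables a₄ and a₇ are confined to {Q, S}, which locks those values in; drop them from a₆.
Determined: a₁=R, a₂=P, a₃=U. The other variables each still have more than one consistent value. That makes 3.

3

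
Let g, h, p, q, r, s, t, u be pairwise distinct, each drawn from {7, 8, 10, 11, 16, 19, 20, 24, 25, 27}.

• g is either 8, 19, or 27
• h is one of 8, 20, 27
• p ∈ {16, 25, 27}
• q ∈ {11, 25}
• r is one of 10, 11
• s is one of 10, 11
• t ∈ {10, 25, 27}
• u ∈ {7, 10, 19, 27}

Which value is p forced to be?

16

r and s between them cover only {10, 11} — a naked pair. Remove those values from q, t, u.
q must be 25 (only option left). Eliminate 25 elsewhere: p, t.
That leaves t = 27. So g, h, p, u can't be 27.
So p = 16.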